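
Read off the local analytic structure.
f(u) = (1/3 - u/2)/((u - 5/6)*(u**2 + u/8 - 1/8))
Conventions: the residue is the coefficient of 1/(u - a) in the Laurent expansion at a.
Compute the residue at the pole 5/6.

At the order-1 pole 5/6 set g(u) = (u - (5/6))*f(u) = (1/3 - u/2)/(u**2 + u/8 - 1/8).
Simple pole: residue = g(a) at a = 5/6, which is -12/97.

The residue is -12/97.


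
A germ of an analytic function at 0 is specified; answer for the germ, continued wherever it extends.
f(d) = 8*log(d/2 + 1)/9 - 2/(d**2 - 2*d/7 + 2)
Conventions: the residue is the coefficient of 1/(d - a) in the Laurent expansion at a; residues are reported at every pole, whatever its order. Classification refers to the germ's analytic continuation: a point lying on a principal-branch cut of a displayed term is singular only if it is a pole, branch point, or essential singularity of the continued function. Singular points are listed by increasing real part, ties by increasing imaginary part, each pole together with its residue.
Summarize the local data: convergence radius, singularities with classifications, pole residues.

Radius of convergence at 0: sqrt(2).
At -2: a logarithmic branch point.
At (1/7) - ((1/7)*sqrt(97))*i: a pole of order 1; residue -((7/97)*sqrt(97))*i.
At (1/7) + ((1/7)*sqrt(97))*i: a pole of order 1; residue ((7/97)*sqrt(97))*i.

Denominator factor (d**2 - 2*d/7 + 2): discriminant -388/49, complex-conjugate roots (1/7) + ((1/7)*sqrt(97))*i and (1/7) - ((1/7)*sqrt(97))*i; poles of order 1, moduli sqrt(2) and sqrt(2).
Branch term (8/9)*log(1 - d/(-2)): its argument vanishes at d = -2, a logarithmic branch point, modulus 2.
The radius of convergence is the smallest modulus among the singular points: sqrt(2).
The branch term is analytic at (1/7) - ((1/7)*sqrt(97))*i and contributes nothing to the residue; only the rational part matters.
The factor d**2 - 2*d/7 + 2 splits as (d - a)(d - a') with a = (1/7) - ((1/7)*sqrt(97))*i, a' = (1/7) + ((1/7)*sqrt(97))*i. At the order-1 pole a set g(d) = (d - a)*(rational part) = [-2] / (d - a').
Simple pole: residue = g(a) at a = (1/7) - ((1/7)*sqrt(97))*i, which is -((7/97)*sqrt(97))*i.
The branch term is analytic at (1/7) + ((1/7)*sqrt(97))*i and contributes nothing to the residue; only the rational part matters.
The factor d**2 - 2*d/7 + 2 splits as (d - a)(d - a') with a = (1/7) + ((1/7)*sqrt(97))*i, a' = (1/7) - ((1/7)*sqrt(97))*i. At the order-1 pole a set g(d) = (d - a)*(rational part) = [-2] / (d - a').
Simple pole: residue = g(a) at a = (1/7) + ((1/7)*sqrt(97))*i, which is ((7/97)*sqrt(97))*i.
List the singular points by increasing real part (a conjugate pair: the negative imaginary part first).


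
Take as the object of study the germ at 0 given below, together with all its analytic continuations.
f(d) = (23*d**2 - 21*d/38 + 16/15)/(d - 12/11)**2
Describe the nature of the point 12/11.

The point is a pole of order 2.

The denominator factor d - 12/11 vanishes at 12/11 and appears to the power 2; the numerator there equals 959914/34485, nonzero, and no other factor vanishes.
Hence a pole whose order is the multiplicity, 2.


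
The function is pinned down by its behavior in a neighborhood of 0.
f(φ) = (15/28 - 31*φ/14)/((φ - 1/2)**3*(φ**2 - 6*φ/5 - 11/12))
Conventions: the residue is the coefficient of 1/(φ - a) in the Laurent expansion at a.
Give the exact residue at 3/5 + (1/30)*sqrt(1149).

The factor φ**2 - 6*φ/5 - 11/12 splits as (φ - a)(φ - a') with a = 3/5 + (1/30)*sqrt(1149), a' = 3/5 - (1/30)*sqrt(1149). At the order-1 pole a set g(φ) = (φ - a)*f(φ) = [(15/28 - 31*φ/14)/(φ - 1/2)**3] / (φ - a').
Simple pole: residue = g(a) at a = 3/5 + (1/30)*sqrt(1149), which is -8775/192052 - (1601475/73555916)*sqrt(1149).

The residue is -8775/192052 - (1601475/73555916)*sqrt(1149).


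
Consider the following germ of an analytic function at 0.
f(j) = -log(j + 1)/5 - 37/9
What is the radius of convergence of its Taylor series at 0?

The radius of convergence is 1.

Branch term (-1/5)*log(1 - j/(-1)): its argument vanishes at j = -1, a logarithmic branch point, modulus 1.
The radius of convergence is the smallest modulus among the singular points: 1.


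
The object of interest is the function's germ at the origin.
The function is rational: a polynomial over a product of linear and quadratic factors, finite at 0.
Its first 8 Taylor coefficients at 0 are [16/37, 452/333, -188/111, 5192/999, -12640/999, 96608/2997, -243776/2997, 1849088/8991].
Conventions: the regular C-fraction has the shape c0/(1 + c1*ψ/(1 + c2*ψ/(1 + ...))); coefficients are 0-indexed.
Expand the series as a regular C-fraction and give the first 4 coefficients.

The regular C-fraction coefficients are [16/37, -113/36, 17845/4068, 1044372/2016485].

Taylor coefficients (read off): a_0 = 16/37, a_1 = 452/333, a_2 = -188/111, a_3 = 5192/999.
c0 = a_0 = 16/37. Peel one level at a time: if S = 1 + c*ψ/S' with S'(0) = 1, then c is the ψ-coefficient of S and S' = c*ψ/(S - 1).
S_1 = c0/f = 1 + (-113/36)*ψ + (17845/1296)*ψ^2 + ...; c1 = -113/36.
S_2 = c1*ψ/(S_1 - 1) = 1 + (17845/4068)*ψ + (-87031/38307)*ψ^2 + ...; c2 = 17845/4068.
S_3 = c2*ψ/(S_2 - 1) = 1 + (1044372/2016485)*ψ + ...; c3 = 1044372/2016485.


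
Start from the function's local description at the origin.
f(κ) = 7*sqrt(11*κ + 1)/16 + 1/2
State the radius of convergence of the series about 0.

Branch term (7/16)*sqrt(1 - κ/(-1/11)): its argument vanishes at κ = -1/11, a square-root branch point, modulus 1/11.
The radius of convergence is the smallest modulus among the singular points: 1/11.

The radius of convergence is 1/11.


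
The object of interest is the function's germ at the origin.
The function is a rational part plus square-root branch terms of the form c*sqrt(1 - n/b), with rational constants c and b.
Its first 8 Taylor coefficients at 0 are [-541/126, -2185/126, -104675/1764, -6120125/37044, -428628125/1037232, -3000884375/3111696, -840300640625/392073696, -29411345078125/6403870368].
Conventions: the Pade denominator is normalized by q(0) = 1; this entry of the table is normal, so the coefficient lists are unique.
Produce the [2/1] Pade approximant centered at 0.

The Pade approximant has numerator coefficients [-541/126, -29840495/5539401, -245024825/22157604]; denominator coefficients [1, -244805/87927].

Taylor coefficients needed (read off): a_0 = -541/126, a_1 = -2185/126, a_2 = -104675/1764, a_3 = -6120125/37044.
Write the denominator as Q(n) = 1 + q1*n. Requiring Q*f - P = O(n^4) with deg P <= 2 kills the coefficients of n^3..n^3 in Q*f:
  n^3: a_3 + q1*a_2 = 0, i.e. -6120125/37044 + (-104675/1764)*q1 = 0.
Solving this linear system: q1 = -244805/87927.
The numerator is Q*f truncated at degree 2: P0 = a_0 = -541/126; P1 = a_1 + q1*a_0 = -29840495/5539401; P2 = a_2 + q1*a_1 = -245024825/22157604.


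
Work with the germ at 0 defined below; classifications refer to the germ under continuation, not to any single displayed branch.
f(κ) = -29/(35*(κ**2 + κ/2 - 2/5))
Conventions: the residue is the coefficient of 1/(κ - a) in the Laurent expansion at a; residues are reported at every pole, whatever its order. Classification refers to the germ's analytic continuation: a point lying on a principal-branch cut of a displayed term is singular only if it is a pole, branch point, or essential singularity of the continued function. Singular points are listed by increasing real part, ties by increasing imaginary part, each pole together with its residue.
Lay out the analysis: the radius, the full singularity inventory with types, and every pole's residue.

Radius of convergence at 0: -1/4 + (1/20)*sqrt(185).
At -1/4 - (1/20)*sqrt(185): a pole of order 1; residue (58/1295)*sqrt(185).
At -1/4 + (1/20)*sqrt(185): a pole of order 1; residue -(58/1295)*sqrt(185).

Denominator factor (κ**2 + κ/2 - 2/5): discriminant 37/20, real irrational roots -1/4 + (1/20)*sqrt(185) and -1/4 - (1/20)*sqrt(185); poles of order 1, moduli -1/4 + (1/20)*sqrt(185) and 1/4 + (1/20)*sqrt(185).
The radius of convergence is the smallest modulus among the singular points: -1/4 + (1/20)*sqrt(185).
The factor κ**2 + κ/2 - 2/5 splits as (κ - a)(κ - a') with a = -1/4 - (1/20)*sqrt(185), a' = -1/4 + (1/20)*sqrt(185). At the order-1 pole a set g(κ) = (κ - a)*f(κ) = [-29/35] / (κ - a').
Simple pole: residue = g(a) at a = -1/4 - (1/20)*sqrt(185), which is (58/1295)*sqrt(185).
The factor κ**2 + κ/2 - 2/5 splits as (κ - a)(κ - a') with a = -1/4 + (1/20)*sqrt(185), a' = -1/4 - (1/20)*sqrt(185). At the order-1 pole a set g(κ) = (κ - a)*f(κ) = [-29/35] / (κ - a').
Simple pole: residue = g(a) at a = -1/4 + (1/20)*sqrt(185), which is -(58/1295)*sqrt(185).
List the singular points by increasing real part (a conjugate pair: the negative imaginary part first).


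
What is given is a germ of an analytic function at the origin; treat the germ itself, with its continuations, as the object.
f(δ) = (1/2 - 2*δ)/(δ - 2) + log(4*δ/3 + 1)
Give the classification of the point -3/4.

The point is a logarithmic branch point.

The term (1)*log(1 - δ/(-3/4)) has argument 1 - -3/4/(-3/4) = 0 at -3/4: a logarithmic (infinitely-sheeted) branch point; the remaining terms are analytic or single-valued there.


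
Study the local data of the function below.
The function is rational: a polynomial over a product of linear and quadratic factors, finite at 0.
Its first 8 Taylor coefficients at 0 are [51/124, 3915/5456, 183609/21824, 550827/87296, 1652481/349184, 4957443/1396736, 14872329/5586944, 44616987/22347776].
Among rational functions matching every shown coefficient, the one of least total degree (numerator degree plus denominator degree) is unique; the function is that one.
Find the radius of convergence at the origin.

No rational of total degree below 3 reproduces all 8 coefficients; solving the [2/1] Pade equations on them gives f(ν) = (-21*ν**2/2 - 6*ν/11 - 17/31)/(ν - 4/3), whose expansion matches every shown term.
Denominator factor (ν - 4/3): pole of order 1 at 4/3, modulus 4/3.
The radius of convergence is the smallest modulus among the singular points: 4/3.

The radius of convergence is 4/3.


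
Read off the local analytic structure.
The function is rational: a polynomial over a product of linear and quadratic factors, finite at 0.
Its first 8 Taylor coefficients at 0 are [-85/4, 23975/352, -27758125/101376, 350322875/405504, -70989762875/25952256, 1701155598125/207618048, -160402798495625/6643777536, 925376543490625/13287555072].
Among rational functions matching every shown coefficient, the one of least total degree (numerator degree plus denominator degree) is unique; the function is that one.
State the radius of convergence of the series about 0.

No rational of total degree below 6 reproduces all 8 coefficients; solving the [2/4] Pade equations on them gives f(y) = (-19*y**2/18 + 3*y/11 - 17/5)/(y**2 - 5*y/8 - 2/5)**2, whose expansion matches every shown term.
Denominator factor (y**2 - 5*y/8 - 2/5)^2: discriminant 637/320, real irrational roots 5/16 + (7/80)*sqrt(65) and 5/16 - (7/80)*sqrt(65); poles of order 2, moduli 5/16 + (7/80)*sqrt(65) and -5/16 + (7/80)*sqrt(65).
The radius of convergence is the smallest modulus among the singular points: -5/16 + (7/80)*sqrt(65).

The radius of convergence is -5/16 + (7/80)*sqrt(65).


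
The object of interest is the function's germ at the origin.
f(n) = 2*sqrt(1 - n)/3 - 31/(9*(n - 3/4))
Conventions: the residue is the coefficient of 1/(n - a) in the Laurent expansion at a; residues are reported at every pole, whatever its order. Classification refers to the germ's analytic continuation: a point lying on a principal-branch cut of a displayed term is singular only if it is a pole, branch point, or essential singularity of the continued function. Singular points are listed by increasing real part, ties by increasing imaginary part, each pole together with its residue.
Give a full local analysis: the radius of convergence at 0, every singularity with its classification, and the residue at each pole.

Radius of convergence at 0: 3/4.
At 3/4: a pole of order 1; residue -31/9.
At 1: an algebraic (square-root) branch point.

Denominator factor (n - 3/4): pole of order 1 at 3/4, modulus 3/4.
Branch term (2/3)*sqrt(1 - n/(1)): its argument vanishes at n = 1, a square-root branch point, modulus 1.
The radius of convergence is the smallest modulus among the singular points: 3/4.
The branch term is analytic at 3/4 and contributes nothing to the residue; only the rational part matters.
At the order-1 pole 3/4 set g(n) = (n - (3/4))*(rational part) = -31/9.
Simple pole: residue = g(a) at a = 3/4, which is -31/9.
List the singular points by increasing real part (a conjugate pair: the negative imaginary part first).


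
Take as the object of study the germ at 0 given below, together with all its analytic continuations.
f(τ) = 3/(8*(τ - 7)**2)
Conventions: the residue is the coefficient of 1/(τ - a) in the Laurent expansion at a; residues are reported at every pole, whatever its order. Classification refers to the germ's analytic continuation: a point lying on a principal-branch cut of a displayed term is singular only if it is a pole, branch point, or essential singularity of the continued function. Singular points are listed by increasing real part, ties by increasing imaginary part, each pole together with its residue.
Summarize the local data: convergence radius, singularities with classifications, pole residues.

Radius of convergence at 0: 7.
At 7: a pole of order 2; residue 0.

Denominator factor (τ - 7)^2: pole of order 2 at 7, modulus 7.
The radius of convergence is the smallest modulus among the singular points: 7.
At the order-2 pole 7 set g(τ) = (τ - (7))^2*f(τ) = 3/8.
Order-2 pole: residue = g'(a); g'(7) = 0, so the residue is 0.


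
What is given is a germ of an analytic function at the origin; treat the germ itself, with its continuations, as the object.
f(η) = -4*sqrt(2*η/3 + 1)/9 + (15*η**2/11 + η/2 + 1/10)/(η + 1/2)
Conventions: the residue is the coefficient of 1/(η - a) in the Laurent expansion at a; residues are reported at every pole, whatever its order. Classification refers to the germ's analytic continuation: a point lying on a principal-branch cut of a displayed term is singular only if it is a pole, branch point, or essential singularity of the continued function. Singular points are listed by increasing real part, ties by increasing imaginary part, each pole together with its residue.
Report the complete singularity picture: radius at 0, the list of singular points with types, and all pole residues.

Radius of convergence at 0: 1/2.
At -3/2: an algebraic (square-root) branch point.
At -1/2: a pole of order 1; residue 21/110.

Denominator factor (η + 1/2): pole of order 1 at -1/2, modulus 1/2.
Branch term (-4/9)*sqrt(1 - η/(-3/2)): its argument vanishes at η = -3/2, a square-root branch point, modulus 3/2.
The radius of convergence is the smallest modulus among the singular points: 1/2.
The branch term is analytic at -1/2 and contributes nothing to the residue; only the rational part matters.
At the order-1 pole -1/2 set g(η) = (η - (-1/2))*(rational part) = 15*η**2/11 + η/2 + 1/10.
Simple pole: residue = g(a) at a = -1/2, which is 21/110.
List the singular points by increasing real part (a conjugate pair: the negative imaginary part first).


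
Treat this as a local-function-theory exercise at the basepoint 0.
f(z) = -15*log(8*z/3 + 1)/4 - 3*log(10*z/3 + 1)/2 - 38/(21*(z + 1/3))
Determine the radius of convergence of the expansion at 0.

Denominator factor (z + 1/3): pole of order 1 at -1/3, modulus 1/3.
Branch term (-15/4)*log(1 - z/(-3/8)): its argument vanishes at z = -3/8, a logarithmic branch point, modulus 3/8.
Branch term (-3/2)*log(1 - z/(-3/10)): its argument vanishes at z = -3/10, a logarithmic branch point, modulus 3/10.
The radius of convergence is the smallest modulus among the singular points: 3/10.

The radius of convergence is 3/10.


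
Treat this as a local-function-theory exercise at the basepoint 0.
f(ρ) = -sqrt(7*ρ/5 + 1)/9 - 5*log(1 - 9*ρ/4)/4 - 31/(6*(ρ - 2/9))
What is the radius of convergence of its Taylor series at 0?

The radius of convergence is 2/9.

Denominator factor (ρ - 2/9): pole of order 1 at 2/9, modulus 2/9.
Branch term (-5/4)*log(1 - ρ/(4/9)): its argument vanishes at ρ = 4/9, a logarithmic branch point, modulus 4/9.
Branch term (-1/9)*sqrt(1 - ρ/(-5/7)): its argument vanishes at ρ = -5/7, a square-root branch point, modulus 5/7.
The radius of convergence is the smallest modulus among the singular points: 2/9.


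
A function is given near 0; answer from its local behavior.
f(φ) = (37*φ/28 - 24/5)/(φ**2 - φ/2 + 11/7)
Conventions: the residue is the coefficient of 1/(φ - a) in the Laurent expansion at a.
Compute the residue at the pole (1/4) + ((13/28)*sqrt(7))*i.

The factor φ**2 - φ/2 + 11/7 splits as (φ - a)(φ - a') with a = (1/4) + ((13/28)*sqrt(7))*i, a' = (1/4) - ((13/28)*sqrt(7))*i. At the order-1 pole a set g(φ) = (φ - a)*f(φ) = [37*φ/28 - 24/5] / (φ - a').
Simple pole: residue = g(a) at a = (1/4) + ((13/28)*sqrt(7))*i, which is (37/56) + ((2503/3640)*sqrt(7))*i.

The residue is (37/56) + ((2503/3640)*sqrt(7))*i.


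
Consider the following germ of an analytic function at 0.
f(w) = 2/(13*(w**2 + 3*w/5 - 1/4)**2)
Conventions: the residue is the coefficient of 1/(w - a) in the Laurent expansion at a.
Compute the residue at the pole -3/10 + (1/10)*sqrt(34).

The factor w**2 + 3*w/5 - 1/4 splits as (w - a)(w - a') with a = -3/10 + (1/10)*sqrt(34), a' = -3/10 - (1/10)*sqrt(34). At the order-2 pole a set g(w) = (w - a)^2*f(w) = [2/13] / (w - a')^2.
Order-2 pole: residue = g'(a); g'(-3/10 + (1/10)*sqrt(34)) = -(125/3757)*sqrt(34), so the residue is -(125/3757)*sqrt(34).

The residue is -(125/3757)*sqrt(34).


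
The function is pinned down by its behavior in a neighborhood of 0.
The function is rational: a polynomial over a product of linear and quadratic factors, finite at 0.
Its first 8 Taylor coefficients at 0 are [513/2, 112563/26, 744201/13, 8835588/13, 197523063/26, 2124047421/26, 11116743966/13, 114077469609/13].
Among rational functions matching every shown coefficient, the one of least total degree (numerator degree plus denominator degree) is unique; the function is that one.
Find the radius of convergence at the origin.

The radius of convergence is 1/9.

No rational of total degree below 5 reproduces all 8 coefficients; solving the [2/3] Pade equations on them gives f(ε) = (-31*ε**2/13 - 5*ε/13 + 19/6)/((ε - 1/9)**2*(ε + 1)), whose expansion matches every shown term.
Denominator factor (ε + 1): pole of order 1 at -1, modulus 1.
Denominator factor (ε - 1/9)^2: pole of order 2 at 1/9, modulus 1/9.
The radius of convergence is the smallest modulus among the singular points: 1/9.


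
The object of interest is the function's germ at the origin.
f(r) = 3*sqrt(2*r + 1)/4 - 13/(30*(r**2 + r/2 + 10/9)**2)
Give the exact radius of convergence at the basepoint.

The radius of convergence is 1/2.

Denominator factor (r**2 + r/2 + 10/9)^2: discriminant -151/36, complex-conjugate roots (-1/4) + ((1/12)*sqrt(151))*i and (-1/4) - ((1/12)*sqrt(151))*i; poles of order 2, moduli (1/3)*sqrt(10) and (1/3)*sqrt(10).
Branch term (3/4)*sqrt(1 - r/(-1/2)): its argument vanishes at r = -1/2, a square-root branch point, modulus 1/2.
The radius of convergence is the smallest modulus among the singular points: 1/2.


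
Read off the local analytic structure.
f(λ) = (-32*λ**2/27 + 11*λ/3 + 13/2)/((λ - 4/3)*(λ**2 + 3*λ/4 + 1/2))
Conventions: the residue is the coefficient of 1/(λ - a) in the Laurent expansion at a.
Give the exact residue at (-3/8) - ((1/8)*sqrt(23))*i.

The residue is (-237/118) - ((9799/24426)*sqrt(23))*i.

The factor λ**2 + 3*λ/4 + 1/2 splits as (λ - a)(λ - a') with a = (-3/8) - ((1/8)*sqrt(23))*i, a' = (-3/8) + ((1/8)*sqrt(23))*i. At the order-1 pole a set g(λ) = (λ - a)*f(λ) = [(-32*λ**2/27 + 11*λ/3 + 13/2)/(λ - 4/3)] / (λ - a').
Simple pole: residue = g(a) at a = (-3/8) - ((1/8)*sqrt(23))*i, which is (-237/118) - ((9799/24426)*sqrt(23))*i.


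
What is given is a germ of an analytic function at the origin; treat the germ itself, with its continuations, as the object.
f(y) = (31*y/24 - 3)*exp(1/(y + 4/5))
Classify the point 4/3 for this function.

There is no denominator, hence no pole anywhere.
The essential point of exp(1/(y - (-4/5))) is -4/5, not 4/3.
So the germ continues analytically to 4/3.

The point is a regular point.


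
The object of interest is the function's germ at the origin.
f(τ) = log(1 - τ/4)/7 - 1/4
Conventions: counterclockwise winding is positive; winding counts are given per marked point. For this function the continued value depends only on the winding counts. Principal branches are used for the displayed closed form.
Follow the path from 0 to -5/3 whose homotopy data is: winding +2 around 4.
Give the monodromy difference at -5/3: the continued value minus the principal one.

Continued minus principal equals (4/7)*pi*i.

The rational part is single-valued and drops out of the difference; each branch term changes only by its own monodromy.
(1/7)*log(1 - τ/(4)): each positive loop around 4 adds 2*pi*i to the log, so winding +2 contributes (1/7)*(2)*2*pi*i = (4/7)*pi*i.
Summing the contributions at τ = -5/3 gives (4/7)*pi*i.


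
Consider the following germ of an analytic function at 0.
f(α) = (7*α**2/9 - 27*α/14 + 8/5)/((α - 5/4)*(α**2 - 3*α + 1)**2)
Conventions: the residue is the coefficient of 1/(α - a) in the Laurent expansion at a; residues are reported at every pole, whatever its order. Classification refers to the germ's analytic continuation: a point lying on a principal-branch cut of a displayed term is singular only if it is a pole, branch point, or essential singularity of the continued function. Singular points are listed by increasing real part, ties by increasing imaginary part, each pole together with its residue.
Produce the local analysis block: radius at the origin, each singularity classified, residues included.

Radius of convergence at 0: 3/2 - (1/2)*sqrt(5).
At 3/2 - (1/2)*sqrt(5): a pole of order 2; residue -16312/113715 - (4106/947625)*sqrt(5).
At 5/4: a pole of order 1; residue 32624/113715.
At 3/2 + (1/2)*sqrt(5): a pole of order 2; residue -16312/113715 + (4106/947625)*sqrt(5).

Denominator factor (α**2 - 3*α + 1)^2: discriminant 5, real irrational roots 3/2 + (1/2)*sqrt(5) and 3/2 - (1/2)*sqrt(5); poles of order 2, moduli 3/2 + (1/2)*sqrt(5) and 3/2 - (1/2)*sqrt(5).
Denominator factor (α - 5/4): pole of order 1 at 5/4, modulus 5/4.
The radius of convergence is the smallest modulus among the singular points: 3/2 - (1/2)*sqrt(5).
The factor α**2 - 3*α + 1 splits as (α - a)(α - a') with a = 3/2 - (1/2)*sqrt(5), a' = 3/2 + (1/2)*sqrt(5). At the order-2 pole a set g(α) = (α - a)^2*f(α) = [(7*α**2/9 - 27*α/14 + 8/5)/(α - 5/4)] / (α - a')^2.
Order-2 pole: residue = g'(a); g'(3/2 - (1/2)*sqrt(5)) = -16312/113715 - (4106/947625)*sqrt(5), so the residue is -16312/113715 - (4106/947625)*sqrt(5).
At the order-1 pole 5/4 set g(α) = (α - (5/4))*f(α) = (7*α**2/9 - 27*α/14 + 8/5)/(α**2 - 3*α + 1)**2.
Simple pole: residue = g(a) at a = 5/4, which is 32624/113715.
The factor α**2 - 3*α + 1 splits as (α - a)(α - a') with a = 3/2 + (1/2)*sqrt(5), a' = 3/2 - (1/2)*sqrt(5). At the order-2 pole a set g(α) = (α - a)^2*f(α) = [(7*α**2/9 - 27*α/14 + 8/5)/(α - 5/4)] / (α - a')^2.
Order-2 pole: residue = g'(a); g'(3/2 + (1/2)*sqrt(5)) = -16312/113715 + (4106/947625)*sqrt(5), so the residue is -16312/113715 + (4106/947625)*sqrt(5).
List the singular points by increasing real part (a conjugate pair: the negative imaginary part first).


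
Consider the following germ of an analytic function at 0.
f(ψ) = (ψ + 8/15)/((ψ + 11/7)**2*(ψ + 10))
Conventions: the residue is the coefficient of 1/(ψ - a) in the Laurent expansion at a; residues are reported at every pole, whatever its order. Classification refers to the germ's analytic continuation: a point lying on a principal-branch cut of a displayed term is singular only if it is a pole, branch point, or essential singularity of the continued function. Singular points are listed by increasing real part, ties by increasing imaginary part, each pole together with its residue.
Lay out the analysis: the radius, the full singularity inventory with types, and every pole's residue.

Denominator factor (ψ + 10): pole of order 1 at -10, modulus 10.
Denominator factor (ψ + 11/7)^2: pole of order 2 at -11/7, modulus 11/7.
The radius of convergence is the smallest modulus among the singular points: 11/7.
At the order-1 pole -10 set g(ψ) = (ψ - (-10))*f(ψ) = (ψ + 8/15)/(ψ + 11/7)**2.
Simple pole: residue = g(a) at a = -10, which is -6958/52215.
At the order-2 pole -11/7 set g(ψ) = (ψ - (-11/7))^2*f(ψ) = (ψ + 8/15)/(ψ + 10).
Order-2 pole: residue = g'(a); g'(-11/7) = 6958/52215, so the residue is 6958/52215.
List the singular points by increasing real part (a conjugate pair: the negative imaginary part first).

Radius of convergence at 0: 11/7.
At -10: a pole of order 1; residue -6958/52215.
At -11/7: a pole of order 2; residue 6958/52215.


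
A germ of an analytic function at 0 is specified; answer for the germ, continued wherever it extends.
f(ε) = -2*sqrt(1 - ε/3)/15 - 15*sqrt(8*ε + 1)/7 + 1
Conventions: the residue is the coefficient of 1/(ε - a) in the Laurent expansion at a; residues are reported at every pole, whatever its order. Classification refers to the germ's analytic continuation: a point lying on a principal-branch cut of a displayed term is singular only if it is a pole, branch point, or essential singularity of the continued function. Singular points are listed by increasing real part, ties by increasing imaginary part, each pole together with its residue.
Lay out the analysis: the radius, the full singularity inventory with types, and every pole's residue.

Branch term (-2/15)*sqrt(1 - ε/(3)): its argument vanishes at ε = 3, a square-root branch point, modulus 3.
Branch term (-15/7)*sqrt(1 - ε/(-1/8)): its argument vanishes at ε = -1/8, a square-root branch point, modulus 1/8.
The radius of convergence is the smallest modulus among the singular points: 1/8.
List the singular points by increasing real part (a conjugate pair: the negative imaginary part first).

Radius of convergence at 0: 1/8.
At -1/8: an algebraic (square-root) branch point.
At 3: an algebraic (square-root) branch point.


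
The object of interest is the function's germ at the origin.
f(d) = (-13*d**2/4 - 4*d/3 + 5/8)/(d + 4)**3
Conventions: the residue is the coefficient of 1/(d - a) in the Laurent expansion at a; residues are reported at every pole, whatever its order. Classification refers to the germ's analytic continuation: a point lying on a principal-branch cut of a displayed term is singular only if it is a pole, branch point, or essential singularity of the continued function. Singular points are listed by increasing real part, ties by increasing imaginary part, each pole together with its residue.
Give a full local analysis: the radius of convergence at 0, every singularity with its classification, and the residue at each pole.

Radius of convergence at 0: 4.
At -4: a pole of order 3; residue -13/4.

Denominator factor (d + 4)^3: pole of order 3 at -4, modulus 4.
The radius of convergence is the smallest modulus among the singular points: 4.
At the order-3 pole -4 set g(d) = (d - (-4))^3*f(d) = -13*d**2/4 - 4*d/3 + 5/8.
Order-3 pole: residue = g''(a)/2; g''(-4) = -13/2, so the residue is -13/4.


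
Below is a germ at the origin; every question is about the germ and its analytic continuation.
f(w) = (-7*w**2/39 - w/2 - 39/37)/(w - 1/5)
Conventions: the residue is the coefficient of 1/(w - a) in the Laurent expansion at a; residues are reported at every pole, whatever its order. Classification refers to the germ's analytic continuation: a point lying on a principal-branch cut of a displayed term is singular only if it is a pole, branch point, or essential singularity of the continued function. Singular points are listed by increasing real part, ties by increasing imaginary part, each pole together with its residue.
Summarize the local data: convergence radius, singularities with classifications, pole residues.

Radius of convergence at 0: 1/5.
At 1/5: a pole of order 1; residue -83783/72150.

Denominator factor (w - 1/5): pole of order 1 at 1/5, modulus 1/5.
The radius of convergence is the smallest modulus among the singular points: 1/5.
At the order-1 pole 1/5 set g(w) = (w - (1/5))*f(w) = -7*w**2/39 - w/2 - 39/37.
Simple pole: residue = g(a) at a = 1/5, which is -83783/72150.


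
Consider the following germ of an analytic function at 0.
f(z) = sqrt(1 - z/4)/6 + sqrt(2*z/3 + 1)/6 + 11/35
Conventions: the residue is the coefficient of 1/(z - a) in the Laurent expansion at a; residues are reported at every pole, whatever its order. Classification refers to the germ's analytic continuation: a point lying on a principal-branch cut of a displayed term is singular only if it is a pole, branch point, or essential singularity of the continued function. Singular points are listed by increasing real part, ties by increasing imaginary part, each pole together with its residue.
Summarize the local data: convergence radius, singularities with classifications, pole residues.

Branch term (1/6)*sqrt(1 - z/(-3/2)): its argument vanishes at z = -3/2, a square-root branch point, modulus 3/2.
Branch term (1/6)*sqrt(1 - z/(4)): its argument vanishes at z = 4, a square-root branch point, modulus 4.
The radius of convergence is the smallest modulus among the singular points: 3/2.
List the singular points by increasing real part (a conjugate pair: the negative imaginary part first).

Radius of convergence at 0: 3/2.
At -3/2: an algebraic (square-root) branch point.
At 4: an algebraic (square-root) branch point.


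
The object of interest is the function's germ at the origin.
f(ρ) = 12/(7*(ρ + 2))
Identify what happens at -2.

The denominator factor ρ + 2 vanishes at -2 and appears to the power 1; the numerator there equals 12/7, nonzero, and no other factor vanishes.
Hence a pole whose order is the multiplicity, 1.

The point is a pole of order 1.


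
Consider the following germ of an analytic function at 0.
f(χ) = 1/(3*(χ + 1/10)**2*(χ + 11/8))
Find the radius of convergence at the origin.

Denominator factor (χ + 11/8): pole of order 1 at -11/8, modulus 11/8.
Denominator factor (χ + 1/10)^2: pole of order 2 at -1/10, modulus 1/10.
The radius of convergence is the smallest modulus among the singular points: 1/10.

The radius of convergence is 1/10.


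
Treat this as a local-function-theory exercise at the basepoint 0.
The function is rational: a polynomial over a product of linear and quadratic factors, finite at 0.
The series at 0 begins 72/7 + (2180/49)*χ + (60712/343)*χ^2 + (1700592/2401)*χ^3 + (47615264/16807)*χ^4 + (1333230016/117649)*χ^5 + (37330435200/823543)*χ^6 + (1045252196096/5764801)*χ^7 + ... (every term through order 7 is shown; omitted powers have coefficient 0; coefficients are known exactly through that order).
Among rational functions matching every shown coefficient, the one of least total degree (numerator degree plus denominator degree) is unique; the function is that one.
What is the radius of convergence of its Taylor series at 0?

No rational of total degree below 3 reproduces all 8 coefficients; solving the [1/2] Pade equations on them gives f(χ) = (-11*χ/2 - 9)/((χ - 1/4)*(χ + 7/2)), whose expansion matches every shown term.
Denominator factor (χ - 1/4): pole of order 1 at 1/4, modulus 1/4.
Denominator factor (χ + 7/2): pole of order 1 at -7/2, modulus 7/2.
The radius of convergence is the smallest modulus among the singular points: 1/4.

The radius of convergence is 1/4.


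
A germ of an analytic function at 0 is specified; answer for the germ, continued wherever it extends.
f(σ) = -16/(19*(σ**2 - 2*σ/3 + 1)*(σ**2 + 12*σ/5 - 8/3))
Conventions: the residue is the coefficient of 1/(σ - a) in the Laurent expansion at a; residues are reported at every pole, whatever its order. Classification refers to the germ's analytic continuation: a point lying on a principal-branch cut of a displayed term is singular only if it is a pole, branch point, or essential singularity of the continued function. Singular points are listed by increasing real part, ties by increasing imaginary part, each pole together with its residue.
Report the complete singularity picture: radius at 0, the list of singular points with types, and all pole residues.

Radius of convergence at 0: -6/5 + (2/15)*sqrt(231).
At -6/5 - (2/15)*sqrt(231): a pole of order 1; residue -16560/196897 + (5220/797951)*sqrt(231).
At (1/3) - ((2/3)*sqrt(2))*i: a pole of order 1; residue (16560/196897) + ((10710/196897)*sqrt(2))*i.
At (1/3) + ((2/3)*sqrt(2))*i: a pole of order 1; residue (16560/196897) - ((10710/196897)*sqrt(2))*i.
At -6/5 + (2/15)*sqrt(231): a pole of order 1; residue -16560/196897 - (5220/797951)*sqrt(231).

Denominator factor (σ**2 - 2*σ/3 + 1): discriminant -32/9, complex-conjugate roots (1/3) + ((2/3)*sqrt(2))*i and (1/3) - ((2/3)*sqrt(2))*i; poles of order 1, moduli 1 and 1.
Denominator factor (σ**2 + 12*σ/5 - 8/3): discriminant 1232/75, real irrational roots -6/5 + (2/15)*sqrt(231) and -6/5 - (2/15)*sqrt(231); poles of order 1, moduli -6/5 + (2/15)*sqrt(231) and 6/5 + (2/15)*sqrt(231).
The radius of convergence is the smallest modulus among the singular points: -6/5 + (2/15)*sqrt(231).
The factor σ**2 + 12*σ/5 - 8/3 splits as (σ - a)(σ - a') with a = -6/5 - (2/15)*sqrt(231), a' = -6/5 + (2/15)*sqrt(231). At the order-1 pole a set g(σ) = (σ - a)*f(σ) = [-16/(19*(σ**2 - 2*σ/3 + 1))] / (σ - a').
Simple pole: residue = g(a) at a = -6/5 - (2/15)*sqrt(231), which is -16560/196897 + (5220/797951)*sqrt(231).
The factor σ**2 - 2*σ/3 + 1 splits as (σ - a)(σ - a') with a = (1/3) - ((2/3)*sqrt(2))*i, a' = (1/3) + ((2/3)*sqrt(2))*i. At the order-1 pole a set g(σ) = (σ - a)*f(σ) = [-16/(19*(σ**2 + 12*σ/5 - 8/3))] / (σ - a').
Simple pole: residue = g(a) at a = (1/3) - ((2/3)*sqrt(2))*i, which is (16560/196897) + ((10710/196897)*sqrt(2))*i.
The factor σ**2 - 2*σ/3 + 1 splits as (σ - a)(σ - a') with a = (1/3) + ((2/3)*sqrt(2))*i, a' = (1/3) - ((2/3)*sqrt(2))*i. At the order-1 pole a set g(σ) = (σ - a)*f(σ) = [-16/(19*(σ**2 + 12*σ/5 - 8/3))] / (σ - a').
Simple pole: residue = g(a) at a = (1/3) + ((2/3)*sqrt(2))*i, which is (16560/196897) - ((10710/196897)*sqrt(2))*i.
The factor σ**2 + 12*σ/5 - 8/3 splits as (σ - a)(σ - a') with a = -6/5 + (2/15)*sqrt(231), a' = -6/5 - (2/15)*sqrt(231). At the order-1 pole a set g(σ) = (σ - a)*f(σ) = [-16/(19*(σ**2 - 2*σ/3 + 1))] / (σ - a').
Simple pole: residue = g(a) at a = -6/5 + (2/15)*sqrt(231), which is -16560/196897 - (5220/797951)*sqrt(231).
List the singular points by increasing real part (a conjugate pair: the negative imaginary part first).


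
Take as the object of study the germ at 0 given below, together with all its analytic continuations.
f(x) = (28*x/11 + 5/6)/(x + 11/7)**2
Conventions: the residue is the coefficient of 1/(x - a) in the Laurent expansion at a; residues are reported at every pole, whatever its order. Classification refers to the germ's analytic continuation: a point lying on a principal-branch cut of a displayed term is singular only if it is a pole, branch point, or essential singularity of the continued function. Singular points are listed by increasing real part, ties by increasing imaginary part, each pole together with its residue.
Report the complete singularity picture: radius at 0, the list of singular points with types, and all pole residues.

Radius of convergence at 0: 11/7.
At -11/7: a pole of order 2; residue 28/11.

Denominator factor (x + 11/7)^2: pole of order 2 at -11/7, modulus 11/7.
The radius of convergence is the smallest modulus among the singular points: 11/7.
At the order-2 pole -11/7 set g(x) = (x - (-11/7))^2*f(x) = 28*x/11 + 5/6.
Order-2 pole: residue = g'(a); g'(-11/7) = 28/11, so the residue is 28/11.


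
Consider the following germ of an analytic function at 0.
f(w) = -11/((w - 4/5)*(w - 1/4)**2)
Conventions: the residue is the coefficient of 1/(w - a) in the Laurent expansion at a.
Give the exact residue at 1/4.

The residue is 400/11.

At the order-2 pole 1/4 set g(w) = (w - (1/4))^2*f(w) = -11/(w - 4/5).
Order-2 pole: residue = g'(a); g'(1/4) = 400/11, so the residue is 400/11.


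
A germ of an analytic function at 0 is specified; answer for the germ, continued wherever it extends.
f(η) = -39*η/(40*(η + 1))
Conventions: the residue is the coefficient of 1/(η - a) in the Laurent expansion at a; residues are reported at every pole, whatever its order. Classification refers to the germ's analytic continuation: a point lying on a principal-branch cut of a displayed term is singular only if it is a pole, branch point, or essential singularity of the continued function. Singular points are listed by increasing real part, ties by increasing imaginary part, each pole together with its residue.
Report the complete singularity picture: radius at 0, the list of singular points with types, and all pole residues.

Denominator factor (η + 1): pole of order 1 at -1, modulus 1.
The radius of convergence is the smallest modulus among the singular points: 1.
At the order-1 pole -1 set g(η) = (η - (-1))*f(η) = -39*η/40.
Simple pole: residue = g(a) at a = -1, which is 39/40.

Radius of convergence at 0: 1.
At -1: a pole of order 1; residue 39/40.


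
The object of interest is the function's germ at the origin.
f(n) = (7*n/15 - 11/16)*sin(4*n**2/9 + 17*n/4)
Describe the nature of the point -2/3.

The point is a regular point.

There is no denominator, hence no pole anywhere.
The factor sin(4*n**2/9 + 17*n/4) is entire.
So the germ continues analytically to -2/3.


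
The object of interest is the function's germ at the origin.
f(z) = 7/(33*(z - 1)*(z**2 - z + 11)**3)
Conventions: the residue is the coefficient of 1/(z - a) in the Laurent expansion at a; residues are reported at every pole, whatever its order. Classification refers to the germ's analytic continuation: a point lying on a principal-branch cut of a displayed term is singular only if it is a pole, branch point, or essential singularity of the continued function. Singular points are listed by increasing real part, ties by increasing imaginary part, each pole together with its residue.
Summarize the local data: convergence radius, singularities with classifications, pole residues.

Radius of convergence at 0: 1.
At (1/2) - ((1/2)*sqrt(43))*i: a pole of order 3; residue (-7/87846) - ((24647/6984371922)*sqrt(43))*i.
At (1/2) + ((1/2)*sqrt(43))*i: a pole of order 3; residue (-7/87846) + ((24647/6984371922)*sqrt(43))*i.
At 1: a pole of order 1; residue 7/43923.

Denominator factor (z**2 - z + 11)^3: discriminant -43, complex-conjugate roots (1/2) + ((1/2)*sqrt(43))*i and (1/2) - ((1/2)*sqrt(43))*i; poles of order 3, moduli sqrt(11) and sqrt(11).
Denominator factor (z - 1): pole of order 1 at 1, modulus 1.
The radius of convergence is the smallest modulus among the singular points: 1.
The factor z**2 - z + 11 splits as (z - a)(z - a') with a = (1/2) - ((1/2)*sqrt(43))*i, a' = (1/2) + ((1/2)*sqrt(43))*i. At the order-3 pole a set g(z) = (z - a)^3*f(z) = [7/(33*(z - 1))] / (z - a')^3.
Order-3 pole: residue = g''(a)/2; g''((1/2) - ((1/2)*sqrt(43))*i) = (-7/43923) - ((24647/3492185961)*sqrt(43))*i, so the residue is (-7/87846) - ((24647/6984371922)*sqrt(43))*i.
The factor z**2 - z + 11 splits as (z - a)(z - a') with a = (1/2) + ((1/2)*sqrt(43))*i, a' = (1/2) - ((1/2)*sqrt(43))*i. At the order-3 pole a set g(z) = (z - a)^3*f(z) = [7/(33*(z - 1))] / (z - a')^3.
Order-3 pole: residue = g''(a)/2; g''((1/2) + ((1/2)*sqrt(43))*i) = (-7/43923) + ((24647/3492185961)*sqrt(43))*i, so the residue is (-7/87846) + ((24647/6984371922)*sqrt(43))*i.
At the order-1 pole 1 set g(z) = (z - (1))*f(z) = 7/(33*(z**2 - z + 11)**3).
Simple pole: residue = g(a) at a = 1, which is 7/43923.
List the singular points by increasing real part (a conjugate pair: the negative imaginary part first).


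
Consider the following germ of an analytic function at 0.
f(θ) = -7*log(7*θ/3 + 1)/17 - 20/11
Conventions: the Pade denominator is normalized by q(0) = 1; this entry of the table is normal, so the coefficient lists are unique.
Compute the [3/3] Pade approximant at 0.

Taylor coefficients needed (expand at 0): a_0 = -20/11, a_1 = -49/51, a_2 = 343/306, a_3 = -2401/1377, a_4 = 16807/5508, a_5 = -117649/20655, a_6 = 823543/74358.
Write the denominator as Q(θ) = 1 + q1*θ + q2*θ^2 + q3*θ^3. Requiring Q*f - P = O(θ^7) with deg P <= 3 kills the coefficients of θ^4..θ^6 in Q*f:
  θ^4: a_4 + q1*a_3 + q2*a_2 + q3*a_1 = 0, i.e. 16807/5508 + (-2401/1377)*q1 + (343/306)*q2 + (-49/51)*q3 = 0.
  θ^5: a_5 + q1*a_4 + q2*a_3 + q3*a_2 = 0, i.e. -117649/20655 + (16807/5508)*q1 + (-2401/1377)*q2 + (343/306)*q3 = 0.
  θ^6: a_6 + q1*a_5 + q2*a_4 + q3*a_3 = 0, i.e. 823543/74358 + (-117649/20655)*q1 + (16807/5508)*q2 + (-2401/1377)*q3 = 0.
Solving this linear system: q1 = 7/2, q2 = 49/15, q3 = 343/540.
The numerator is Q*f truncated at degree 3: P0 = a_0 = -20/11; P1 = a_1 + q1*a_0 = -4109/561; P2 = a_2 + q1*a_1 + q2*a_0 = -13769/1683; P3 = a_3 + q1*a_2 + q2*a_1 + q3*a_0 = -640381/302940.

The Pade approximant has numerator coefficients [-20/11, -4109/561, -13769/1683, -640381/302940]; denominator coefficients [1, 7/2, 49/15, 343/540].
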